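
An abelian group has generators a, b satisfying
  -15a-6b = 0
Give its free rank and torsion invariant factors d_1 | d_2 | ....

rank_ℚ(R)=1; free=2−1=1
SNF(R) diag = [3] → torsion [3]

Answer: M ≅ ℤ^1 ⊕ ℤ/3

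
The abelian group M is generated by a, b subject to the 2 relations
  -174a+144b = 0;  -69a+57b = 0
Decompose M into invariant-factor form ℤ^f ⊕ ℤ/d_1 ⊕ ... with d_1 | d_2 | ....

rank_ℚ(R)=2; free=2−2=0
SNF(R) diag = [3, 6] → torsion [3, 6]

Answer: M ≅ ℤ/3 ⊕ ℤ/6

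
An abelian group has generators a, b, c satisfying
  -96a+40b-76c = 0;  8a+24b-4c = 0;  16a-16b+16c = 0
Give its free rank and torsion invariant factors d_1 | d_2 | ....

Answer: M ≅ ℤ/4 ⊕ ℤ/8 ⊕ ℤ/16

Derivation:
rank_ℚ(R)=3; free=3−3=0
SNF(R) diag = [4, 8, 16] → torsion [4, 8, 16]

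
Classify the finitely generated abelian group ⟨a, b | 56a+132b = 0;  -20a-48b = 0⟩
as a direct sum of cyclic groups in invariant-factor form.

rank_ℚ(R)=2; free=2−2=0
SNF(R) diag = [4, 12] → torsion [4, 12]

Answer: M ≅ ℤ/4 ⊕ ℤ/12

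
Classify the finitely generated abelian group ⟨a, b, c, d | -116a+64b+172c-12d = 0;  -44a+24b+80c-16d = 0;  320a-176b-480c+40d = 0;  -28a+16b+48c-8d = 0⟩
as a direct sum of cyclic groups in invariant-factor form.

Answer: M ≅ ℤ/4 ⊕ ℤ/4 ⊕ ℤ/8 ⊕ ℤ/24

Derivation:
rank_ℚ(R)=4; free=4−4=0
SNF(R) diag = [4, 4, 8, 24] → torsion [4, 4, 8, 24]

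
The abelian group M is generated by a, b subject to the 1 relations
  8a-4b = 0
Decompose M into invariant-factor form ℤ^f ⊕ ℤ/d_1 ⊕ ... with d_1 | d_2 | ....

Answer: M ≅ ℤ^1 ⊕ ℤ/4

Derivation:
rank_ℚ(R)=1; free=2−1=1
SNF(R) diag = [4] → torsion [4]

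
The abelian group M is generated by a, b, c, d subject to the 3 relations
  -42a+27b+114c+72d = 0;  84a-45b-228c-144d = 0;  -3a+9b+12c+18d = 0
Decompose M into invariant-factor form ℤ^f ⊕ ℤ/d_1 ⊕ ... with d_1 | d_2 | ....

Answer: M ≅ ℤ^1 ⊕ ℤ/3 ⊕ ℤ/9 ⊕ ℤ/18

Derivation:
rank_ℚ(R)=3; free=4−3=1
SNF(R) diag = [3, 9, 18] → torsion [3, 9, 18]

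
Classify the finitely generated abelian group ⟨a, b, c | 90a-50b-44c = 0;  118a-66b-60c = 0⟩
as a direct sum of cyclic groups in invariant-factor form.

Answer: M ≅ ℤ^1 ⊕ ℤ/2 ⊕ ℤ/4

Derivation:
rank_ℚ(R)=2; free=3−2=1
SNF(R) diag = [2, 4] → torsion [2, 4]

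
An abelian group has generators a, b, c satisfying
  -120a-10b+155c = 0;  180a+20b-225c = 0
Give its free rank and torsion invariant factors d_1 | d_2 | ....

rank_ℚ(R)=2; free=3−2=1
SNF(R) diag = [5, 10] → torsion [5, 10]

Answer: M ≅ ℤ^1 ⊕ ℤ/5 ⊕ ℤ/10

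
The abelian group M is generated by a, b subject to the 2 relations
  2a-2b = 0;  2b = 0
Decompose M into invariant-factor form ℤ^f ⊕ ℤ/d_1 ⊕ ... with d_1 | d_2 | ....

Answer: M ≅ ℤ/2 ⊕ ℤ/2

Derivation:
rank_ℚ(R)=2; free=2−2=0
SNF(R) diag = [2, 2] → torsion [2, 2]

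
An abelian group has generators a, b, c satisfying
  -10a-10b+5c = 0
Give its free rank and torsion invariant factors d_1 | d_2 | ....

Answer: M ≅ ℤ^2 ⊕ ℤ/5

Derivation:
rank_ℚ(R)=1; free=3−1=2
SNF(R) diag = [5] → torsion [5]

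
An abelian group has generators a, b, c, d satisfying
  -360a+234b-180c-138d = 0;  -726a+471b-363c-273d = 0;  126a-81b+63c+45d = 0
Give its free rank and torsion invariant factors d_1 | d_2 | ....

Answer: M ≅ ℤ^1 ⊕ ℤ/3 ⊕ ℤ/6 ⊕ ℤ/18

Derivation:
rank_ℚ(R)=3; free=4−3=1
SNF(R) diag = [3, 6, 18] → torsion [3, 6, 18]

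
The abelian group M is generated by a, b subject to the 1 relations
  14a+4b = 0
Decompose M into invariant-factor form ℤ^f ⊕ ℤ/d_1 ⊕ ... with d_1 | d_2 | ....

Answer: M ≅ ℤ^1 ⊕ ℤ/2

Derivation:
rank_ℚ(R)=1; free=2−1=1
SNF(R) diag = [2] → torsion [2]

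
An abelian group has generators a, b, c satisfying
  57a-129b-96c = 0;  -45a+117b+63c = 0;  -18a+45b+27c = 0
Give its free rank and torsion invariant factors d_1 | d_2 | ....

rank_ℚ(R)=3; free=3−3=0
SNF(R) diag = [3, 9, 9] → torsion [3, 9, 9]

Answer: M ≅ ℤ/3 ⊕ ℤ/9 ⊕ ℤ/9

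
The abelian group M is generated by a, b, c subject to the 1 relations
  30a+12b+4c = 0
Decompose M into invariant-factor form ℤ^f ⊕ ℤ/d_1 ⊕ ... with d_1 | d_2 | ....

Answer: M ≅ ℤ^2 ⊕ ℤ/2

Derivation:
rank_ℚ(R)=1; free=3−1=2
SNF(R) diag = [2] → torsion [2]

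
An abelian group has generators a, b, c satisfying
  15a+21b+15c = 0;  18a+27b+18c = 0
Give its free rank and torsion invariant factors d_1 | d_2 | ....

Answer: M ≅ ℤ^1 ⊕ ℤ/3 ⊕ ℤ/9

Derivation:
rank_ℚ(R)=2; free=3−2=1
SNF(R) diag = [3, 9] → torsion [3, 9]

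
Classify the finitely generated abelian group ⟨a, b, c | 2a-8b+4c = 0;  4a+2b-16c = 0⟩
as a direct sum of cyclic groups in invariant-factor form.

rank_ℚ(R)=2; free=3−2=1
SNF(R) diag = [2, 6] → torsion [2, 6]

Answer: M ≅ ℤ^1 ⊕ ℤ/2 ⊕ ℤ/6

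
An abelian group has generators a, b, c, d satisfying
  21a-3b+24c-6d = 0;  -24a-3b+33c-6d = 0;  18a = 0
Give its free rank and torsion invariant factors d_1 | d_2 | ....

rank_ℚ(R)=3; free=4−3=1
SNF(R) diag = [3, 9, 18] → torsion [3, 9, 18]

Answer: M ≅ ℤ^1 ⊕ ℤ/3 ⊕ ℤ/9 ⊕ ℤ/18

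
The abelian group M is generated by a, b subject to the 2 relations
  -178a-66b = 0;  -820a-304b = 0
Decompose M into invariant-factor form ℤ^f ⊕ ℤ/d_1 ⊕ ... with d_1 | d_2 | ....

rank_ℚ(R)=2; free=2−2=0
SNF(R) diag = [2, 4] → torsion [2, 4]

Answer: M ≅ ℤ/2 ⊕ ℤ/4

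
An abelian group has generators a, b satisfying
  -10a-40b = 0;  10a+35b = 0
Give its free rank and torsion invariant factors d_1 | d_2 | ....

Answer: M ≅ ℤ/5 ⊕ ℤ/10

Derivation:
rank_ℚ(R)=2; free=2−2=0
SNF(R) diag = [5, 10] → torsion [5, 10]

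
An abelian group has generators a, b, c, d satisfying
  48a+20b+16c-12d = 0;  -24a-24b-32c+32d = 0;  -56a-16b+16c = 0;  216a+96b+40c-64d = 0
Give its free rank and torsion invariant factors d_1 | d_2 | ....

Answer: M ≅ ℤ/4 ⊕ ℤ/8 ⊕ ℤ/8 ⊕ ℤ/24

Derivation:
rank_ℚ(R)=4; free=4−4=0
SNF(R) diag = [4, 8, 8, 24] → torsion [4, 8, 8, 24]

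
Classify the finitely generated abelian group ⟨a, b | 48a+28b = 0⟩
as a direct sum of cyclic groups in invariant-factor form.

Answer: M ≅ ℤ^1 ⊕ ℤ/4

Derivation:
rank_ℚ(R)=1; free=2−1=1
SNF(R) diag = [4] → torsion [4]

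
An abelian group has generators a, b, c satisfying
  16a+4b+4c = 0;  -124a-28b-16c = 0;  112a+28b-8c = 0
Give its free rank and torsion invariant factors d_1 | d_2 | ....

rank_ℚ(R)=3; free=3−3=0
SNF(R) diag = [4, 12, 36] → torsion [4, 12, 36]

Answer: M ≅ ℤ/4 ⊕ ℤ/12 ⊕ ℤ/36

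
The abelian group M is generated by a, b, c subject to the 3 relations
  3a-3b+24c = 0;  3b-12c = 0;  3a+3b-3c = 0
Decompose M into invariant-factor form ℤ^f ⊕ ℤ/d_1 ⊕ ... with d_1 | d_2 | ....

rank_ℚ(R)=3; free=3−3=0
SNF(R) diag = [3, 3, 3] → torsion [3, 3, 3]

Answer: M ≅ ℤ/3 ⊕ ℤ/3 ⊕ ℤ/3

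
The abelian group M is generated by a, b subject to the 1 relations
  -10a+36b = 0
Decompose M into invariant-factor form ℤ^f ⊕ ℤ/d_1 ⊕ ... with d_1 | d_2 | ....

rank_ℚ(R)=1; free=2−1=1
SNF(R) diag = [2] → torsion [2]

Answer: M ≅ ℤ^1 ⊕ ℤ/2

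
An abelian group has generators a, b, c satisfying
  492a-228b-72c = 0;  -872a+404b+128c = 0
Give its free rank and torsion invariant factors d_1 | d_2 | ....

Answer: M ≅ ℤ^1 ⊕ ℤ/4 ⊕ ℤ/12

Derivation:
rank_ℚ(R)=2; free=3−2=1
SNF(R) diag = [4, 12] → torsion [4, 12]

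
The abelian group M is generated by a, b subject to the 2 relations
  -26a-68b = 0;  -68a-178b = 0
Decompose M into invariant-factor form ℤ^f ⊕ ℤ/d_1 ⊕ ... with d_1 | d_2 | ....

rank_ℚ(R)=2; free=2−2=0
SNF(R) diag = [2, 2] → torsion [2, 2]

Answer: M ≅ ℤ/2 ⊕ ℤ/2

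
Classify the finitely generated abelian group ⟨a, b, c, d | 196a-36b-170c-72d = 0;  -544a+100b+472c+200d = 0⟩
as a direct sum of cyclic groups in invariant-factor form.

rank_ℚ(R)=2; free=4−2=2
SNF(R) diag = [2, 4] → torsion [2, 4]

Answer: M ≅ ℤ^2 ⊕ ℤ/2 ⊕ ℤ/4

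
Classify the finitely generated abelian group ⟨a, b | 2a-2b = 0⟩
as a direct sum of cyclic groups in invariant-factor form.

Answer: M ≅ ℤ^1 ⊕ ℤ/2

Derivation:
rank_ℚ(R)=1; free=2−1=1
SNF(R) diag = [2] → torsion [2]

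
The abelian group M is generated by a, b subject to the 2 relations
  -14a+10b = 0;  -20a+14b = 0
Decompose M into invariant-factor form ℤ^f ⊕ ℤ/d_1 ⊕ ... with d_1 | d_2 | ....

Answer: M ≅ ℤ/2 ⊕ ℤ/2

Derivation:
rank_ℚ(R)=2; free=2−2=0
SNF(R) diag = [2, 2] → torsion [2, 2]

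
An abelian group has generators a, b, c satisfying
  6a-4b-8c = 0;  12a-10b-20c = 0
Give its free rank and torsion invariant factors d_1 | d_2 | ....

Answer: M ≅ ℤ^1 ⊕ ℤ/2 ⊕ ℤ/6

Derivation:
rank_ℚ(R)=2; free=3−2=1
SNF(R) diag = [2, 6] → torsion [2, 6]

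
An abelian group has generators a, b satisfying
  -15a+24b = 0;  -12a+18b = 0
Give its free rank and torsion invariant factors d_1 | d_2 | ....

Answer: M ≅ ℤ/3 ⊕ ℤ/6

Derivation:
rank_ℚ(R)=2; free=2−2=0
SNF(R) diag = [3, 6] → torsion [3, 6]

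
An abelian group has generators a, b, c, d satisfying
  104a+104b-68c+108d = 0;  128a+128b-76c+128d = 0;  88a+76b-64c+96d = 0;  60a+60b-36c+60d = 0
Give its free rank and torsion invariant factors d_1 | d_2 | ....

Answer: M ≅ ℤ/4 ⊕ ℤ/4 ⊕ ℤ/12 ⊕ ℤ/12

Derivation:
rank_ℚ(R)=4; free=4−4=0
SNF(R) diag = [4, 4, 12, 12] → torsion [4, 4, 12, 12]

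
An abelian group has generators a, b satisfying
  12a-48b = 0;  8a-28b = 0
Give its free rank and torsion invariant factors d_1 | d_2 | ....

rank_ℚ(R)=2; free=2−2=0
SNF(R) diag = [4, 12] → torsion [4, 12]

Answer: M ≅ ℤ/4 ⊕ ℤ/12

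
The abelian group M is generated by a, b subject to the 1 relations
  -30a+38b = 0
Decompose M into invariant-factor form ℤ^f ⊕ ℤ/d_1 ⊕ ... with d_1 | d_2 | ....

Answer: M ≅ ℤ^1 ⊕ ℤ/2

Derivation:
rank_ℚ(R)=1; free=2−1=1
SNF(R) diag = [2] → torsion [2]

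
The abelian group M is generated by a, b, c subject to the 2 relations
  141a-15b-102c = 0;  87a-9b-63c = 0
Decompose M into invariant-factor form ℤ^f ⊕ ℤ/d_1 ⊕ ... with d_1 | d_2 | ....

Answer: M ≅ ℤ^1 ⊕ ℤ/3 ⊕ ℤ/3

Derivation:
rank_ℚ(R)=2; free=3−2=1
SNF(R) diag = [3, 3] → torsion [3, 3]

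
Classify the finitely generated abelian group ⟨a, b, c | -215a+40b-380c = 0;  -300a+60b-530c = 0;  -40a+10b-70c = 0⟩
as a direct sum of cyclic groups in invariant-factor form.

Answer: M ≅ ℤ/5 ⊕ ℤ/10 ⊕ ℤ/10

Derivation:
rank_ℚ(R)=3; free=3−3=0
SNF(R) diag = [5, 10, 10] → torsion [5, 10, 10]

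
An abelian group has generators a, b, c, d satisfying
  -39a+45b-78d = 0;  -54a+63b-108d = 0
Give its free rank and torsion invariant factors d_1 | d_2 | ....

Answer: M ≅ ℤ^2 ⊕ ℤ/3 ⊕ ℤ/9

Derivation:
rank_ℚ(R)=2; free=4−2=2
SNF(R) diag = [3, 9] → torsion [3, 9]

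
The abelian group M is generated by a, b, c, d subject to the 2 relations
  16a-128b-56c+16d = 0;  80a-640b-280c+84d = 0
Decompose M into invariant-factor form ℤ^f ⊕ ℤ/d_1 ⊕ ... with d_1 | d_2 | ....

Answer: M ≅ ℤ^2 ⊕ ℤ/4 ⊕ ℤ/8

Derivation:
rank_ℚ(R)=2; free=4−2=2
SNF(R) diag = [4, 8] → torsion [4, 8]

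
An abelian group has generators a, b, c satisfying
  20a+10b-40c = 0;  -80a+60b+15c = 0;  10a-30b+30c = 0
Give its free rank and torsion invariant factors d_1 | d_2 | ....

rank_ℚ(R)=3; free=3−3=0
SNF(R) diag = [5, 10, 30] → torsion [5, 10, 30]

Answer: M ≅ ℤ/5 ⊕ ℤ/10 ⊕ ℤ/30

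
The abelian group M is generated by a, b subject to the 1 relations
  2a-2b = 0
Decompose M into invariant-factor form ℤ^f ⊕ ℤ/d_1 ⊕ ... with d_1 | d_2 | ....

Answer: M ≅ ℤ^1 ⊕ ℤ/2

Derivation:
rank_ℚ(R)=1; free=2−1=1
SNF(R) diag = [2] → torsion [2]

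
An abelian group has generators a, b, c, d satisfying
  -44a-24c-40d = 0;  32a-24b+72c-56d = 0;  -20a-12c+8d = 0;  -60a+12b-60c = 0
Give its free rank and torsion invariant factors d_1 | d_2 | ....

Answer: M ≅ ℤ/4 ⊕ ℤ/12 ⊕ ℤ/12 ⊕ ℤ/24

Derivation:
rank_ℚ(R)=4; free=4−4=0
SNF(R) diag = [4, 12, 12, 24] → torsion [4, 12, 12, 24]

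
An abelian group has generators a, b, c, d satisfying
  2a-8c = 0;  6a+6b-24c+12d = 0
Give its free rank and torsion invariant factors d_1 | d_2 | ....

rank_ℚ(R)=2; free=4−2=2
SNF(R) diag = [2, 6] → torsion [2, 6]

Answer: M ≅ ℤ^2 ⊕ ℤ/2 ⊕ ℤ/6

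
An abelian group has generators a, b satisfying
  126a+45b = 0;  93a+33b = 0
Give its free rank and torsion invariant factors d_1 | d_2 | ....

Answer: M ≅ ℤ/3 ⊕ ℤ/9

Derivation:
rank_ℚ(R)=2; free=2−2=0
SNF(R) diag = [3, 9] → torsion [3, 9]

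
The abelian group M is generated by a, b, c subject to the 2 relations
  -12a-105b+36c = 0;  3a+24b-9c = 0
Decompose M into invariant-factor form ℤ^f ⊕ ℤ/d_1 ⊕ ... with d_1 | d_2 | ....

Answer: M ≅ ℤ^1 ⊕ ℤ/3 ⊕ ℤ/9

Derivation:
rank_ℚ(R)=2; free=3−2=1
SNF(R) diag = [3, 9] → torsion [3, 9]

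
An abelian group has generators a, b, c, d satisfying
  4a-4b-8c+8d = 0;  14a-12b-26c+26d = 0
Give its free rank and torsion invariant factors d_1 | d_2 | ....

Answer: M ≅ ℤ^2 ⊕ ℤ/2 ⊕ ℤ/4

Derivation:
rank_ℚ(R)=2; free=4−2=2
SNF(R) diag = [2, 4] → torsion [2, 4]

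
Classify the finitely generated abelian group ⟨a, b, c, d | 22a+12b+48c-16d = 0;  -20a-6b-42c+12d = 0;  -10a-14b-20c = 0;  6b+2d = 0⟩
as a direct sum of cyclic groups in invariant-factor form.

Answer: M ≅ ℤ/2 ⊕ ℤ/2 ⊕ ℤ/2 ⊕ ℤ/6

Derivation:
rank_ℚ(R)=4; free=4−4=0
SNF(R) diag = [2, 2, 2, 6] → torsion [2, 2, 2, 6]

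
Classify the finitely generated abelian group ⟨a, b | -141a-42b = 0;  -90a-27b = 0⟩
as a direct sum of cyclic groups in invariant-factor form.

Answer: M ≅ ℤ/3 ⊕ ℤ/9

Derivation:
rank_ℚ(R)=2; free=2−2=0
SNF(R) diag = [3, 9] → torsion [3, 9]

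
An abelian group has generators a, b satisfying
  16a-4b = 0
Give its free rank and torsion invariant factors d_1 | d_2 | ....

Answer: M ≅ ℤ^1 ⊕ ℤ/4

Derivation:
rank_ℚ(R)=1; free=2−1=1
SNF(R) diag = [4] → torsion [4]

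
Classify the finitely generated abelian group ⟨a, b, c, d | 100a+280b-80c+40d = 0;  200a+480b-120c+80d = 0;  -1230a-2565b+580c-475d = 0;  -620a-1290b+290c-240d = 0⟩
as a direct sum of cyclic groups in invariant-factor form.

Answer: M ≅ ℤ/5 ⊕ ℤ/10 ⊕ ℤ/20 ⊕ ℤ/40

Derivation:
rank_ℚ(R)=4; free=4−4=0
SNF(R) diag = [5, 10, 20, 40] → torsion [5, 10, 20, 40]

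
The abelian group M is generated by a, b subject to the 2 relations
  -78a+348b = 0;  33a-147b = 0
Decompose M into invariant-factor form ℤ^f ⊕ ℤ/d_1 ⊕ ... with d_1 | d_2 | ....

rank_ℚ(R)=2; free=2−2=0
SNF(R) diag = [3, 6] → torsion [3, 6]

Answer: M ≅ ℤ/3 ⊕ ℤ/6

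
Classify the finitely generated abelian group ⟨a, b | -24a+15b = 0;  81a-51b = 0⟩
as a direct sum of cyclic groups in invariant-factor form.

rank_ℚ(R)=2; free=2−2=0
SNF(R) diag = [3, 3] → torsion [3, 3]

Answer: M ≅ ℤ/3 ⊕ ℤ/3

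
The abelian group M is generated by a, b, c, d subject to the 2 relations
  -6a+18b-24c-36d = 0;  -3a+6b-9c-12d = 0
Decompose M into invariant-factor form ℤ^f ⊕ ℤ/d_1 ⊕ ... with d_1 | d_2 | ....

rank_ℚ(R)=2; free=4−2=2
SNF(R) diag = [3, 6] → torsion [3, 6]

Answer: M ≅ ℤ^2 ⊕ ℤ/3 ⊕ ℤ/6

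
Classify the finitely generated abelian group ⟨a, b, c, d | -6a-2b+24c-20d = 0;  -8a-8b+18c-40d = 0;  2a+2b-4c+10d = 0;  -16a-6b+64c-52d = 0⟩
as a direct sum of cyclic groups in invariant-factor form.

rank_ℚ(R)=4; free=4−4=0
SNF(R) diag = [2, 2, 2, 6] → torsion [2, 2, 2, 6]

Answer: M ≅ ℤ/2 ⊕ ℤ/2 ⊕ ℤ/2 ⊕ ℤ/6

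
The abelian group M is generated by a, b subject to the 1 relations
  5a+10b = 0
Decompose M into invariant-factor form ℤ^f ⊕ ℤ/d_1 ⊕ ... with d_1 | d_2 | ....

Answer: M ≅ ℤ^1 ⊕ ℤ/5

Derivation:
rank_ℚ(R)=1; free=2−1=1
SNF(R) diag = [5] → torsion [5]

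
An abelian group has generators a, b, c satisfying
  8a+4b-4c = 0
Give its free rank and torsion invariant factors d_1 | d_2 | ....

Answer: M ≅ ℤ^2 ⊕ ℤ/4

Derivation:
rank_ℚ(R)=1; free=3−1=2
SNF(R) diag = [4] → torsion [4]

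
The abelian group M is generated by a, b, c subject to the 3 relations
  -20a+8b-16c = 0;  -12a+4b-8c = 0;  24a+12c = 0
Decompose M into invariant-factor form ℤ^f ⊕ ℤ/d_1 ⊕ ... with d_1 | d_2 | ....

Answer: M ≅ ℤ/4 ⊕ ℤ/4 ⊕ ℤ/12

Derivation:
rank_ℚ(R)=3; free=3−3=0
SNF(R) diag = [4, 4, 12] → torsion [4, 4, 12]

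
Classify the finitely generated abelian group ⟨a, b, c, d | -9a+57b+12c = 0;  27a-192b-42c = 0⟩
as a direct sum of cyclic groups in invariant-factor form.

rank_ℚ(R)=2; free=4−2=2
SNF(R) diag = [3, 3] → torsion [3, 3]

Answer: M ≅ ℤ^2 ⊕ ℤ/3 ⊕ ℤ/3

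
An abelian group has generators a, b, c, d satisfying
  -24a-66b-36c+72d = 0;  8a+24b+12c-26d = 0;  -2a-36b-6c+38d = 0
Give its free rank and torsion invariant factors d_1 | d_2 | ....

Answer: M ≅ ℤ^1 ⊕ ℤ/2 ⊕ ℤ/6 ⊕ ℤ/6

Derivation:
rank_ℚ(R)=3; free=4−3=1
SNF(R) diag = [2, 6, 6] → torsion [2, 6, 6]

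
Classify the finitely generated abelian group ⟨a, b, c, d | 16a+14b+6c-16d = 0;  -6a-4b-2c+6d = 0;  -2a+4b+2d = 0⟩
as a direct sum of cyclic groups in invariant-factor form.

rank_ℚ(R)=3; free=4−3=1
SNF(R) diag = [2, 2, 2] → torsion [2, 2, 2]

Answer: M ≅ ℤ^1 ⊕ ℤ/2 ⊕ ℤ/2 ⊕ ℤ/2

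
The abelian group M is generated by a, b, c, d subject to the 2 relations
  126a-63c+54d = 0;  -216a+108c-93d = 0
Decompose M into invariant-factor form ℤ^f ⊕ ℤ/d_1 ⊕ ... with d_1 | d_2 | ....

Answer: M ≅ ℤ^2 ⊕ ℤ/3 ⊕ ℤ/9

Derivation:
rank_ℚ(R)=2; free=4−2=2
SNF(R) diag = [3, 9] → torsion [3, 9]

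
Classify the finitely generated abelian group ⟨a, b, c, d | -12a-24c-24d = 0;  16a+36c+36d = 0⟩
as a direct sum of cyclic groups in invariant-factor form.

Answer: M ≅ ℤ^2 ⊕ ℤ/4 ⊕ ℤ/12

Derivation:
rank_ℚ(R)=2; free=4−2=2
SNF(R) diag = [4, 12] → torsion [4, 12]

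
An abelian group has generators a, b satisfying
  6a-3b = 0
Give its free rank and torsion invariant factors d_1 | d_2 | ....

rank_ℚ(R)=1; free=2−1=1
SNF(R) diag = [3] → torsion [3]

Answer: M ≅ ℤ^1 ⊕ ℤ/3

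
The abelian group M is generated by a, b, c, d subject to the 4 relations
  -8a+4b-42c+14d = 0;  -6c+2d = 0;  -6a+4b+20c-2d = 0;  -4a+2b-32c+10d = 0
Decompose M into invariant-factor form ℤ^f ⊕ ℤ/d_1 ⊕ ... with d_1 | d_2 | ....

Answer: M ≅ ℤ/2 ⊕ ℤ/2 ⊕ ℤ/2 ⊕ ℤ/4

Derivation:
rank_ℚ(R)=4; free=4−4=0
SNF(R) diag = [2, 2, 2, 4] → torsion [2, 2, 2, 4]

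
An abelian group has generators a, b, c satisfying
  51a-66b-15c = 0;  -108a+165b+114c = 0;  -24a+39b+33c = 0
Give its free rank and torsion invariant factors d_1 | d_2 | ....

Answer: M ≅ ℤ/3 ⊕ ℤ/3 ⊕ ℤ/9

Derivation:
rank_ℚ(R)=3; free=3−3=0
SNF(R) diag = [3, 3, 9] → torsion [3, 3, 9]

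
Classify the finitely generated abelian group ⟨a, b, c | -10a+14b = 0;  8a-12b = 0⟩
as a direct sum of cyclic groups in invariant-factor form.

Answer: M ≅ ℤ^1 ⊕ ℤ/2 ⊕ ℤ/4

Derivation:
rank_ℚ(R)=2; free=3−2=1
SNF(R) diag = [2, 4] → torsion [2, 4]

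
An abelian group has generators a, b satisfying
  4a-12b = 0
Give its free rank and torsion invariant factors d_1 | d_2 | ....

rank_ℚ(R)=1; free=2−1=1
SNF(R) diag = [4] → torsion [4]

Answer: M ≅ ℤ^1 ⊕ ℤ/4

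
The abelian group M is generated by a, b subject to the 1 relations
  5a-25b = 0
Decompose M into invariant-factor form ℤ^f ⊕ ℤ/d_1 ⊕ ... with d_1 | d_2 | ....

Answer: M ≅ ℤ^1 ⊕ ℤ/5

Derivation:
rank_ℚ(R)=1; free=2−1=1
SNF(R) diag = [5] → torsion [5]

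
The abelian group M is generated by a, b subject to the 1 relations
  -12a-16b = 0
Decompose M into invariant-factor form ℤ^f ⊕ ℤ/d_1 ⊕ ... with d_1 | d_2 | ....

rank_ℚ(R)=1; free=2−1=1
SNF(R) diag = [4] → torsion [4]

Answer: M ≅ ℤ^1 ⊕ ℤ/4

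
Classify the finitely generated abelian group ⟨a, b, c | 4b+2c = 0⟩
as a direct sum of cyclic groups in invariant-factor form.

rank_ℚ(R)=1; free=3−1=2
SNF(R) diag = [2] → torsion [2]

Answer: M ≅ ℤ^2 ⊕ ℤ/2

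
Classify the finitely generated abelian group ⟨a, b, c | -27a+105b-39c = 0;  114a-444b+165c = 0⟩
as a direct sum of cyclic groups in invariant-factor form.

Answer: M ≅ ℤ^1 ⊕ ℤ/3 ⊕ ℤ/3

Derivation:
rank_ℚ(R)=2; free=3−2=1
SNF(R) diag = [3, 3] → torsion [3, 3]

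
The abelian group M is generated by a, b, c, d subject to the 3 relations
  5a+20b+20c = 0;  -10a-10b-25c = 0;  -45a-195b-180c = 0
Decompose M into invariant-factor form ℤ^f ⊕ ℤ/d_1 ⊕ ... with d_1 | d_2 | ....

rank_ℚ(R)=3; free=4−3=1
SNF(R) diag = [5, 15, 15] → torsion [5, 15, 15]

Answer: M ≅ ℤ^1 ⊕ ℤ/5 ⊕ ℤ/15 ⊕ ℤ/15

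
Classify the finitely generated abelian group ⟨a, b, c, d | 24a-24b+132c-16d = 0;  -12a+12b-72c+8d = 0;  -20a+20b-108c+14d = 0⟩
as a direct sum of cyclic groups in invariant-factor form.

Answer: M ≅ ℤ^1 ⊕ ℤ/2 ⊕ ℤ/4 ⊕ ℤ/12

Derivation:
rank_ℚ(R)=3; free=4−3=1
SNF(R) diag = [2, 4, 12] → torsion [2, 4, 12]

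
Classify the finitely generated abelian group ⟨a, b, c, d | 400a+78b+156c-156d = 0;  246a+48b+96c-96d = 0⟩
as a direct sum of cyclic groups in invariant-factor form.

Answer: M ≅ ℤ^2 ⊕ ℤ/2 ⊕ ℤ/6

Derivation:
rank_ℚ(R)=2; free=4−2=2
SNF(R) diag = [2, 6] → torsion [2, 6]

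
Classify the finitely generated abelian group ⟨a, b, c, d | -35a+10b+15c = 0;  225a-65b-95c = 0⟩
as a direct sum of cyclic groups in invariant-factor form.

Answer: M ≅ ℤ^2 ⊕ ℤ/5 ⊕ ℤ/5

Derivation:
rank_ℚ(R)=2; free=4−2=2
SNF(R) diag = [5, 5] → torsion [5, 5]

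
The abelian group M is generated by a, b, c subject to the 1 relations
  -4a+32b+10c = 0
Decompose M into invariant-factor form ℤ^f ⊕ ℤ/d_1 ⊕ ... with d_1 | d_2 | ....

rank_ℚ(R)=1; free=3−1=2
SNF(R) diag = [2] → torsion [2]

Answer: M ≅ ℤ^2 ⊕ ℤ/2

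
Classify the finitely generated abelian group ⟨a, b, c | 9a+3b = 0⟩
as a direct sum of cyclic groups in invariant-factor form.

rank_ℚ(R)=1; free=3−1=2
SNF(R) diag = [3] → torsion [3]

Answer: M ≅ ℤ^2 ⊕ ℤ/3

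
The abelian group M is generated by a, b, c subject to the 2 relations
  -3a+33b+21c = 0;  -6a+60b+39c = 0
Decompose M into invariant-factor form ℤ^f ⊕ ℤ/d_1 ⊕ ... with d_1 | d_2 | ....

rank_ℚ(R)=2; free=3−2=1
SNF(R) diag = [3, 3] → torsion [3, 3]

Answer: M ≅ ℤ^1 ⊕ ℤ/3 ⊕ ℤ/3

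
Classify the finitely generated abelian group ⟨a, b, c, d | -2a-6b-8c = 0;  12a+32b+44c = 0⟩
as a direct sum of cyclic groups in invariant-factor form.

rank_ℚ(R)=2; free=4−2=2
SNF(R) diag = [2, 4] → torsion [2, 4]

Answer: M ≅ ℤ^2 ⊕ ℤ/2 ⊕ ℤ/4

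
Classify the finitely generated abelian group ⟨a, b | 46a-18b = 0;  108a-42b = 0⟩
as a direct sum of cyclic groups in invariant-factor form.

Answer: M ≅ ℤ/2 ⊕ ℤ/6

Derivation:
rank_ℚ(R)=2; free=2−2=0
SNF(R) diag = [2, 6] → torsion [2, 6]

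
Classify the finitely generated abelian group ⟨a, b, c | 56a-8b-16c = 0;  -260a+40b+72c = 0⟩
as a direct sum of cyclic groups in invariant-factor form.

Answer: M ≅ ℤ^1 ⊕ ℤ/4 ⊕ ℤ/8

Derivation:
rank_ℚ(R)=2; free=3−2=1
SNF(R) diag = [4, 8] → torsion [4, 8]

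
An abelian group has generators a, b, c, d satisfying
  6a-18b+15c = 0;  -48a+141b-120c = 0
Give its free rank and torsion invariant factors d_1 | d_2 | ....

rank_ℚ(R)=2; free=4−2=2
SNF(R) diag = [3, 3] → torsion [3, 3]

Answer: M ≅ ℤ^2 ⊕ ℤ/3 ⊕ ℤ/3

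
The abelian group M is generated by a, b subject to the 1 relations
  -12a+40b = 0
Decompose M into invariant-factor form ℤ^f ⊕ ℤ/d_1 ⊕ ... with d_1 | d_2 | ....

rank_ℚ(R)=1; free=2−1=1
SNF(R) diag = [4] → torsion [4]

Answer: M ≅ ℤ^1 ⊕ ℤ/4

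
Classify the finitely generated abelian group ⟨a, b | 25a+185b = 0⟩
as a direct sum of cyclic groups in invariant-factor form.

rank_ℚ(R)=1; free=2−1=1
SNF(R) diag = [5] → torsion [5]

Answer: M ≅ ℤ^1 ⊕ ℤ/5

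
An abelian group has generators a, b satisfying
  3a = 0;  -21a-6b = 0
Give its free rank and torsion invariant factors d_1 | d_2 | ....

rank_ℚ(R)=2; free=2−2=0
SNF(R) diag = [3, 6] → torsion [3, 6]

Answer: M ≅ ℤ/3 ⊕ ℤ/6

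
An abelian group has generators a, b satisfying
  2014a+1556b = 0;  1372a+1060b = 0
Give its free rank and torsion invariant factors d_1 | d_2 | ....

Answer: M ≅ ℤ/2 ⊕ ℤ/4

Derivation:
rank_ℚ(R)=2; free=2−2=0
SNF(R) diag = [2, 4] → torsion [2, 4]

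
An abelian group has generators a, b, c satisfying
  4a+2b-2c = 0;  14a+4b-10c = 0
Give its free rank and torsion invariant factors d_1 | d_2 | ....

rank_ℚ(R)=2; free=3−2=1
SNF(R) diag = [2, 6] → torsion [2, 6]

Answer: M ≅ ℤ^1 ⊕ ℤ/2 ⊕ ℤ/6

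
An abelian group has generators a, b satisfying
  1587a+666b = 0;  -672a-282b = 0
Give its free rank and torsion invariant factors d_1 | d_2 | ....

Answer: M ≅ ℤ/3 ⊕ ℤ/6

Derivation:
rank_ℚ(R)=2; free=2−2=0
SNF(R) diag = [3, 6] → torsion [3, 6]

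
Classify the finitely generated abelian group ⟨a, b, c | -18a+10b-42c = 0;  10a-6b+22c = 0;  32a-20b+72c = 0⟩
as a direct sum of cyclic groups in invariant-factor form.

Answer: M ≅ ℤ/2 ⊕ ℤ/4 ⊕ ℤ/4

Derivation:
rank_ℚ(R)=3; free=3−3=0
SNF(R) diag = [2, 4, 4] → torsion [2, 4, 4]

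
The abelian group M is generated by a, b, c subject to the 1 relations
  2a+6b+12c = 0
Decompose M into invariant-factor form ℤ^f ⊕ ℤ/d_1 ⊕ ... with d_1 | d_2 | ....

rank_ℚ(R)=1; free=3−1=2
SNF(R) diag = [2] → torsion [2]

Answer: M ≅ ℤ^2 ⊕ ℤ/2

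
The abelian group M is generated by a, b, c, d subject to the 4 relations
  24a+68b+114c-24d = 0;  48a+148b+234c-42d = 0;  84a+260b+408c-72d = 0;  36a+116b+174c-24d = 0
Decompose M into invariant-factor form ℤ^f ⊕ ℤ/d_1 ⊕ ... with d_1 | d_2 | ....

rank_ℚ(R)=4; free=4−4=0
SNF(R) diag = [2, 6, 12, 12] → torsion [2, 6, 12, 12]

Answer: M ≅ ℤ/2 ⊕ ℤ/6 ⊕ ℤ/12 ⊕ ℤ/12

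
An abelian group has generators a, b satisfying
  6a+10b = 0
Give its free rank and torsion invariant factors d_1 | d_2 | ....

rank_ℚ(R)=1; free=2−1=1
SNF(R) diag = [2] → torsion [2]

Answer: M ≅ ℤ^1 ⊕ ℤ/2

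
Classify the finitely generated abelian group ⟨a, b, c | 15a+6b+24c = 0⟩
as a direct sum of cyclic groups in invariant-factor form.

Answer: M ≅ ℤ^2 ⊕ ℤ/3

Derivation:
rank_ℚ(R)=1; free=3−1=2
SNF(R) diag = [3] → torsion [3]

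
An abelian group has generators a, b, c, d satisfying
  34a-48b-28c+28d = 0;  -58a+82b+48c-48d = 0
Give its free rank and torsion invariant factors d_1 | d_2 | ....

rank_ℚ(R)=2; free=4−2=2
SNF(R) diag = [2, 2] → torsion [2, 2]

Answer: M ≅ ℤ^2 ⊕ ℤ/2 ⊕ ℤ/2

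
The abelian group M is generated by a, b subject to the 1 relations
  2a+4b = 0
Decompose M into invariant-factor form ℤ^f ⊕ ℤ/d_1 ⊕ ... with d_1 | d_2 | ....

Answer: M ≅ ℤ^1 ⊕ ℤ/2

Derivation:
rank_ℚ(R)=1; free=2−1=1
SNF(R) diag = [2] → torsion [2]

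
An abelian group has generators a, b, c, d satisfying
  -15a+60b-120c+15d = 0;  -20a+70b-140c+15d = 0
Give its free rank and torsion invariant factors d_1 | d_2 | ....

rank_ℚ(R)=2; free=4−2=2
SNF(R) diag = [5, 15] → torsion [5, 15]

Answer: M ≅ ℤ^2 ⊕ ℤ/5 ⊕ ℤ/15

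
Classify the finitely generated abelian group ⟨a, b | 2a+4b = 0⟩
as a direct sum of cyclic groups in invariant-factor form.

rank_ℚ(R)=1; free=2−1=1
SNF(R) diag = [2] → torsion [2]

Answer: M ≅ ℤ^1 ⊕ ℤ/2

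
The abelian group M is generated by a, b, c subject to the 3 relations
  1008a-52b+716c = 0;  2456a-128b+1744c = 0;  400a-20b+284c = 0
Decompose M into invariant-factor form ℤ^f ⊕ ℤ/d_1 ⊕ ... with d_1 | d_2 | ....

rank_ℚ(R)=3; free=3−3=0
SNF(R) diag = [4, 8, 16] → torsion [4, 8, 16]

Answer: M ≅ ℤ/4 ⊕ ℤ/8 ⊕ ℤ/16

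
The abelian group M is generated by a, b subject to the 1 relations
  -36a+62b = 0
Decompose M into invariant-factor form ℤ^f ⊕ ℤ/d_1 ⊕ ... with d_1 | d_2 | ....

Answer: M ≅ ℤ^1 ⊕ ℤ/2

Derivation:
rank_ℚ(R)=1; free=2−1=1
SNF(R) diag = [2] → torsion [2]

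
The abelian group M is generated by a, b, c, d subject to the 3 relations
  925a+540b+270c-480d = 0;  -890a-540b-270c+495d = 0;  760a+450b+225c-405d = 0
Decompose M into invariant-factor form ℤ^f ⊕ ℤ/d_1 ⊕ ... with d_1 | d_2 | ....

Answer: M ≅ ℤ^1 ⊕ ℤ/5 ⊕ ℤ/15 ⊕ ℤ/45

Derivation:
rank_ℚ(R)=3; free=4−3=1
SNF(R) diag = [5, 15, 45] → torsion [5, 15, 45]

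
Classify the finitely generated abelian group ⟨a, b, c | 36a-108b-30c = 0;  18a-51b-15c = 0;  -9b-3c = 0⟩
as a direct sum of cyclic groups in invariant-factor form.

Answer: M ≅ ℤ/3 ⊕ ℤ/6 ⊕ ℤ/18

Derivation:
rank_ℚ(R)=3; free=3−3=0
SNF(R) diag = [3, 6, 18] → torsion [3, 6, 18]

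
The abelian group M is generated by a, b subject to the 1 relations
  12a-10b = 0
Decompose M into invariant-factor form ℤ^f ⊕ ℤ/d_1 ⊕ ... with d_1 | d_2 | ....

rank_ℚ(R)=1; free=2−1=1
SNF(R) diag = [2] → torsion [2]

Answer: M ≅ ℤ^1 ⊕ ℤ/2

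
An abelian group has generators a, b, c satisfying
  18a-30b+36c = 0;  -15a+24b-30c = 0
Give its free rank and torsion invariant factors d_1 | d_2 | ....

Answer: M ≅ ℤ^1 ⊕ ℤ/3 ⊕ ℤ/6

Derivation:
rank_ℚ(R)=2; free=3−2=1
SNF(R) diag = [3, 6] → torsion [3, 6]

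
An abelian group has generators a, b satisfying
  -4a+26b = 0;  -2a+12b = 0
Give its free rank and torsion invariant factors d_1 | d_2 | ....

rank_ℚ(R)=2; free=2−2=0
SNF(R) diag = [2, 2] → torsion [2, 2]

Answer: M ≅ ℤ/2 ⊕ ℤ/2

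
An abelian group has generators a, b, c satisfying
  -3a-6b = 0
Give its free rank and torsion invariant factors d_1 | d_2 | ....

Answer: M ≅ ℤ^2 ⊕ ℤ/3

Derivation:
rank_ℚ(R)=1; free=3−1=2
SNF(R) diag = [3] → torsion [3]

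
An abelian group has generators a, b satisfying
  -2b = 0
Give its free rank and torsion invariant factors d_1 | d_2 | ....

Answer: M ≅ ℤ^1 ⊕ ℤ/2

Derivation:
rank_ℚ(R)=1; free=2−1=1
SNF(R) diag = [2] → torsion [2]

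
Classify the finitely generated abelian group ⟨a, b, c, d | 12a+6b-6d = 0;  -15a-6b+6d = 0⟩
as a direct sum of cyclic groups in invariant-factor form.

rank_ℚ(R)=2; free=4−2=2
SNF(R) diag = [3, 6] → torsion [3, 6]

Answer: M ≅ ℤ^2 ⊕ ℤ/3 ⊕ ℤ/6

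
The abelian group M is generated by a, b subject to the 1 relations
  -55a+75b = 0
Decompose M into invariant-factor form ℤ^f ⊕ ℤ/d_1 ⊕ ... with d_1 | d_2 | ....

Answer: M ≅ ℤ^1 ⊕ ℤ/5

Derivation:
rank_ℚ(R)=1; free=2−1=1
SNF(R) diag = [5] → torsion [5]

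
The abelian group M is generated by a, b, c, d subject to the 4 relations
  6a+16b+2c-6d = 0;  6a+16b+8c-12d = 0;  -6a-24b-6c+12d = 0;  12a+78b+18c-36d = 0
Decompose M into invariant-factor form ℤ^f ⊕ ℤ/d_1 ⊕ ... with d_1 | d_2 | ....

Answer: M ≅ ℤ/2 ⊕ ℤ/6 ⊕ ℤ/6 ⊕ ℤ/6

Derivation:
rank_ℚ(R)=4; free=4−4=0
SNF(R) diag = [2, 6, 6, 6] → torsion [2, 6, 6, 6]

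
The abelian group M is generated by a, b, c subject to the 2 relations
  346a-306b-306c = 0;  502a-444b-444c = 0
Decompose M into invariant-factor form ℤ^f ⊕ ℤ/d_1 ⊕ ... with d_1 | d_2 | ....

Answer: M ≅ ℤ^1 ⊕ ℤ/2 ⊕ ℤ/6

Derivation:
rank_ℚ(R)=2; free=3−2=1
SNF(R) diag = [2, 6] → torsion [2, 6]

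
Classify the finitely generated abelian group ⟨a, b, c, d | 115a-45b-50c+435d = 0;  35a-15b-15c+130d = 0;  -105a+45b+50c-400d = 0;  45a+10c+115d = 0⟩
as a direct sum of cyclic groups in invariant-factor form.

Answer: M ≅ ℤ/5 ⊕ ℤ/5 ⊕ ℤ/15 ⊕ ℤ/45

Derivation:
rank_ℚ(R)=4; free=4−4=0
SNF(R) diag = [5, 5, 15, 45] → torsion [5, 5, 15, 45]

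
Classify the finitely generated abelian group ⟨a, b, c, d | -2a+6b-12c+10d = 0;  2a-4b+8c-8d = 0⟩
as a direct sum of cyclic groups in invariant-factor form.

Answer: M ≅ ℤ^2 ⊕ ℤ/2 ⊕ ℤ/2

Derivation:
rank_ℚ(R)=2; free=4−2=2
SNF(R) diag = [2, 2] → torsion [2, 2]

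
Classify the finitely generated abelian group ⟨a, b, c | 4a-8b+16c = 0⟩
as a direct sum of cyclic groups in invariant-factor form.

Answer: M ≅ ℤ^2 ⊕ ℤ/4

Derivation:
rank_ℚ(R)=1; free=3−1=2
SNF(R) diag = [4] → torsion [4]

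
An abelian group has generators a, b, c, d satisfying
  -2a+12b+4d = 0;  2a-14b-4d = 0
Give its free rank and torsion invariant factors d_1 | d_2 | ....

Answer: M ≅ ℤ^2 ⊕ ℤ/2 ⊕ ℤ/2

Derivation:
rank_ℚ(R)=2; free=4−2=2
SNF(R) diag = [2, 2] → torsion [2, 2]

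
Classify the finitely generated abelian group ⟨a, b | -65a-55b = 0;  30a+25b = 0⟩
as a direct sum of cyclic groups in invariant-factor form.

Answer: M ≅ ℤ/5 ⊕ ℤ/5

Derivation:
rank_ℚ(R)=2; free=2−2=0
SNF(R) diag = [5, 5] → torsion [5, 5]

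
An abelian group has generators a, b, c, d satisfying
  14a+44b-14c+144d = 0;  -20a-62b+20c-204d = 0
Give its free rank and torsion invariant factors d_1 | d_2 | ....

Answer: M ≅ ℤ^2 ⊕ ℤ/2 ⊕ ℤ/6

Derivation:
rank_ℚ(R)=2; free=4−2=2
SNF(R) diag = [2, 6] → torsion [2, 6]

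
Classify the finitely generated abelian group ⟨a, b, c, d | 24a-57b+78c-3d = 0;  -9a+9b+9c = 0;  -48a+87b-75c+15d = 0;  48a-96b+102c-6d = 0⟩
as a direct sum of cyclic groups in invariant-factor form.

Answer: M ≅ ℤ/3 ⊕ ℤ/9 ⊕ ℤ/9 ⊕ ℤ/18

Derivation:
rank_ℚ(R)=4; free=4−4=0
SNF(R) diag = [3, 9, 9, 18] → torsion [3, 9, 9, 18]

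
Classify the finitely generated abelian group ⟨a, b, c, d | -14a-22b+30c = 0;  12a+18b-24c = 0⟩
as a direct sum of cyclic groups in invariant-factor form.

Answer: M ≅ ℤ^2 ⊕ ℤ/2 ⊕ ℤ/6

Derivation:
rank_ℚ(R)=2; free=4−2=2
SNF(R) diag = [2, 6] → torsion [2, 6]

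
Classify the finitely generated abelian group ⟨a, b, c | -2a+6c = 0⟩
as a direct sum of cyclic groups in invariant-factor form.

rank_ℚ(R)=1; free=3−1=2
SNF(R) diag = [2] → torsion [2]

Answer: M ≅ ℤ^2 ⊕ ℤ/2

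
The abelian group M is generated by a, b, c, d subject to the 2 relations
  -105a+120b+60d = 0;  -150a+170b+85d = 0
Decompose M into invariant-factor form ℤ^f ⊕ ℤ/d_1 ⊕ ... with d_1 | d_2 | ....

Answer: M ≅ ℤ^2 ⊕ ℤ/5 ⊕ ℤ/15

Derivation:
rank_ℚ(R)=2; free=4−2=2
SNF(R) diag = [5, 15] → torsion [5, 15]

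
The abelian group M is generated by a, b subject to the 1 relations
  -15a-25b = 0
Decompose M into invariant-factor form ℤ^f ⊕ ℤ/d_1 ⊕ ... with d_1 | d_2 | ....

rank_ℚ(R)=1; free=2−1=1
SNF(R) diag = [5] → torsion [5]

Answer: M ≅ ℤ^1 ⊕ ℤ/5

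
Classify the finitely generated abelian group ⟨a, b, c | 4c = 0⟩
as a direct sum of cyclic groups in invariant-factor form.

rank_ℚ(R)=1; free=3−1=2
SNF(R) diag = [4] → torsion [4]

Answer: M ≅ ℤ^2 ⊕ ℤ/4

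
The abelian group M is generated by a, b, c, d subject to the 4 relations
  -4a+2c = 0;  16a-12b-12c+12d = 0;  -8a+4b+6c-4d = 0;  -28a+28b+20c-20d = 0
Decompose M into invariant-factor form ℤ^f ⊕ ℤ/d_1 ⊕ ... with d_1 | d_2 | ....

Answer: M ≅ ℤ/2 ⊕ ℤ/4 ⊕ ℤ/4 ⊕ ℤ/8

Derivation:
rank_ℚ(R)=4; free=4−4=0
SNF(R) diag = [2, 4, 4, 8] → torsion [2, 4, 4, 8]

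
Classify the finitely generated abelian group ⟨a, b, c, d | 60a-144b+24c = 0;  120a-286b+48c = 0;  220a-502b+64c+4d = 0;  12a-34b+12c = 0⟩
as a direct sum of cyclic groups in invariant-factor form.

rank_ℚ(R)=4; free=4−4=0
SNF(R) diag = [2, 4, 12, 36] → torsion [2, 4, 12, 36]

Answer: M ≅ ℤ/2 ⊕ ℤ/4 ⊕ ℤ/12 ⊕ ℤ/36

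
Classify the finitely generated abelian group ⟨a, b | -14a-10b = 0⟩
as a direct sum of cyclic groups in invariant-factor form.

rank_ℚ(R)=1; free=2−1=1
SNF(R) diag = [2] → torsion [2]

Answer: M ≅ ℤ^1 ⊕ ℤ/2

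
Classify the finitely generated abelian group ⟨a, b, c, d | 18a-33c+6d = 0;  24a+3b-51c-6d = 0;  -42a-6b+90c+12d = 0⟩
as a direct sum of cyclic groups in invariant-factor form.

Answer: M ≅ ℤ^1 ⊕ ℤ/3 ⊕ ℤ/3 ⊕ ℤ/6

Derivation:
rank_ℚ(R)=3; free=4−3=1
SNF(R) diag = [3, 3, 6] → torsion [3, 3, 6]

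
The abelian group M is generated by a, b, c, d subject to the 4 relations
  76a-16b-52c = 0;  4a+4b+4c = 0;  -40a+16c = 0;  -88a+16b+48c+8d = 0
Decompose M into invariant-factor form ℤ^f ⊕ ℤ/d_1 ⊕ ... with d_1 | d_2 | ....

Answer: M ≅ ℤ/4 ⊕ ℤ/4 ⊕ ℤ/8 ⊕ ℤ/8

Derivation:
rank_ℚ(R)=4; free=4−4=0
SNF(R) diag = [4, 4, 8, 8] → torsion [4, 4, 8, 8]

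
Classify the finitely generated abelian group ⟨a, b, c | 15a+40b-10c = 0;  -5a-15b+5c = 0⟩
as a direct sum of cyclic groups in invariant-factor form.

rank_ℚ(R)=2; free=3−2=1
SNF(R) diag = [5, 5] → torsion [5, 5]

Answer: M ≅ ℤ^1 ⊕ ℤ/5 ⊕ ℤ/5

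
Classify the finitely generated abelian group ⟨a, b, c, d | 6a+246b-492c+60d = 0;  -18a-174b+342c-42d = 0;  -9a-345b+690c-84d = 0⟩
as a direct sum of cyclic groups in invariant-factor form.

Answer: M ≅ ℤ^1 ⊕ ℤ/3 ⊕ ℤ/6 ⊕ ℤ/12

Derivation:
rank_ℚ(R)=3; free=4−3=1
SNF(R) diag = [3, 6, 12] → torsion [3, 6, 12]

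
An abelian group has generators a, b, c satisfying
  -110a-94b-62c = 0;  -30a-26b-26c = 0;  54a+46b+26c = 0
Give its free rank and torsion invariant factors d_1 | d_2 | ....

rank_ℚ(R)=3; free=3−3=0
SNF(R) diag = [2, 4, 4] → torsion [2, 4, 4]

Answer: M ≅ ℤ/2 ⊕ ℤ/4 ⊕ ℤ/4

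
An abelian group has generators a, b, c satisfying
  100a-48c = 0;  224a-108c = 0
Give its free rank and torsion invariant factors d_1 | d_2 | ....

Answer: M ≅ ℤ^1 ⊕ ℤ/4 ⊕ ℤ/12

Derivation:
rank_ℚ(R)=2; free=3−2=1
SNF(R) diag = [4, 12] → torsion [4, 12]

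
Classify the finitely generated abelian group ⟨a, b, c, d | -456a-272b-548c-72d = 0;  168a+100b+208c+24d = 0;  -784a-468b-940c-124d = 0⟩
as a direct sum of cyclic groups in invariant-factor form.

rank_ℚ(R)=3; free=4−3=1
SNF(R) diag = [4, 4, 12] → torsion [4, 4, 12]

Answer: M ≅ ℤ^1 ⊕ ℤ/4 ⊕ ℤ/4 ⊕ ℤ/12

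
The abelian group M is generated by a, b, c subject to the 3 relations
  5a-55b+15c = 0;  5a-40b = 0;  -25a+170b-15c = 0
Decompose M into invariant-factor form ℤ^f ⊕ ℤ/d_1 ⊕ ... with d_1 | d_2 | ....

rank_ℚ(R)=3; free=3−3=0
SNF(R) diag = [5, 15, 45] → torsion [5, 15, 45]

Answer: M ≅ ℤ/5 ⊕ ℤ/15 ⊕ ℤ/45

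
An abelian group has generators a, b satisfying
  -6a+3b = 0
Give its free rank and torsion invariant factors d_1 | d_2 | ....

rank_ℚ(R)=1; free=2−1=1
SNF(R) diag = [3] → torsion [3]

Answer: M ≅ ℤ^1 ⊕ ℤ/3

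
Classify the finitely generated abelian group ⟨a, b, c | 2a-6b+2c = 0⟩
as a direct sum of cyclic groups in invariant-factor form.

rank_ℚ(R)=1; free=3−1=2
SNF(R) diag = [2] → torsion [2]

Answer: M ≅ ℤ^2 ⊕ ℤ/2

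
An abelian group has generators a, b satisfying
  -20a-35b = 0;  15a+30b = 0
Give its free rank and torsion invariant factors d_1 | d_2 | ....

rank_ℚ(R)=2; free=2−2=0
SNF(R) diag = [5, 15] → torsion [5, 15]

Answer: M ≅ ℤ/5 ⊕ ℤ/15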